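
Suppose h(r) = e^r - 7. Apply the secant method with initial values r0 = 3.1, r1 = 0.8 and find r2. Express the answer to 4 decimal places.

1.3498

h(3.1) = 15.197951, h(0.8) = -4.774459
r2 = 0.800000 − (-4.774459)·(0.800000 − 3.100000) / (-4.774459 − 15.197951) = 0.800000 − (10.981256)/(-19.972410) = 1.349821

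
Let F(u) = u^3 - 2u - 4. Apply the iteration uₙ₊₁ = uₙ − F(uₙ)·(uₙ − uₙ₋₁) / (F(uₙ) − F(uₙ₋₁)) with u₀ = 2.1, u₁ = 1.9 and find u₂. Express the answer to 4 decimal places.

1.9940

F(2.1) = 1.061000, F(1.9) = -0.941000
u₂ = 1.900000 − (-0.941000)·(1.900000 − 2.100000) / (-0.941000 − 1.061000) = 1.900000 − (0.188200)/(-2.002000) = 1.994006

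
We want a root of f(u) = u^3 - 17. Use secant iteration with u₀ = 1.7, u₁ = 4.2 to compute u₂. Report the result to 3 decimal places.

2.137

f(1.7) = -12.08700, f(4.2) = 57.08800
u₂ = 4.20000 − 57.08800·(4.20000 − 1.70000) / (57.08800 − (-12.08700)) = 4.20000 − (142.72000)/(69.17500) = 2.13683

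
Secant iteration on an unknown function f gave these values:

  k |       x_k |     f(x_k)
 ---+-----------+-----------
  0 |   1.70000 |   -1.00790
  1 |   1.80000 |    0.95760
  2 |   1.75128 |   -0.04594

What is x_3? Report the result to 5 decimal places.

x_3 = 1.75128 − (-0.04594)·(1.75128 − 1.80000) / (-0.04594 − 0.95760)
   = 1.75128 − (0.0022382)/(-1.0035400) = 1.7535103

1.75351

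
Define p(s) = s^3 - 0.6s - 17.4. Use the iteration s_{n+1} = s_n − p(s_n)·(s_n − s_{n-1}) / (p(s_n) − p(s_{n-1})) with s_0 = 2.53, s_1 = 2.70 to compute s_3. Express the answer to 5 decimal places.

p(2.53) = -2.7237230, p(2.70) = 0.6630000
s_2 = 2.7000000 − 0.6630000·(2.7000000 − 2.5300000) / (0.6630000 − (-2.7237230)) = 2.7000000 − (0.1127100)/(3.3867230) = 2.6667200
p(2.6667200) = -0.0359304
s_3 = 2.6667200 − (-0.0359304)·(2.6667200 − 2.7000000) / (-0.0359304 − 0.6630000) = 2.6667200 − (0.0011958)/(-0.6989304) = 2.6684309

2.66843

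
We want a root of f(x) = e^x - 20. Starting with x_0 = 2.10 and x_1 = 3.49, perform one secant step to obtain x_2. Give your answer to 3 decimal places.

f(2.10) = -11.83383, f(3.49) = 12.78595
x_2 = 3.49000 − 12.78595·(3.49000 − 2.10000) / (12.78595 − (-11.83383)) = 3.49000 − (17.77247)/(24.61978) = 2.76812

2.768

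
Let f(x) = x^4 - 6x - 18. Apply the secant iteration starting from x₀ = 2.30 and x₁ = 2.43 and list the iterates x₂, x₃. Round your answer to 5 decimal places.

f(2.30) = -3.8159000, f(2.43) = 2.2878440
x₂ = 2.4300000 − 2.2878440·(2.4300000 − 2.3000000) / (2.2878440 − (-3.8159000)) = 2.4300000 − (0.2974197)/(6.1037440) = 2.3812726
f(2.3812726) = -0.1335293
x₃ = 2.3812726 − (-0.1335293)·(2.3812726 − 2.4300000) / (-0.1335293 − 2.2878440) = 2.3812726 − (0.0065065)/(-2.4213733) = 2.3839597

2.38127, 2.38396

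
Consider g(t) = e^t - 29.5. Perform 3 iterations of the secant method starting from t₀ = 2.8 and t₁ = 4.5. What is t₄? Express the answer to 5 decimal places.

g(2.8) = -13.0553532, g(4.5) = 60.5171313
t₂ = 4.5000000 − 60.5171313·(4.5000000 − 2.8000000) / (60.5171313 − (-13.0553532)) = 4.5000000 − (102.8791232)/(73.5724845) = 3.1016631
g(3.1016631) = -7.2651016
t₃ = 3.1016631 − (-7.2651016)·(3.1016631 − 4.5000000) / (-7.2651016 − 60.5171313) = 3.1016631 − (10.1590599)/(-67.7822329) = 3.2515410
g(3.2515410) = -3.6698872
t₄ = 3.2515410 − (-3.6698872)·(3.2515410 − 3.1016631) / (-3.6698872 − (-7.2651016)) = 3.2515410 − (-0.5500351)/(3.5952144) = 3.4045319

3.40453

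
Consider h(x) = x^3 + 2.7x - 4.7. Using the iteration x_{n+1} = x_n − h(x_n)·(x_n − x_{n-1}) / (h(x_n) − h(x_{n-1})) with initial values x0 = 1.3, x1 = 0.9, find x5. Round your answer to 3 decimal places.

1.161

h(1.3) = 1.00700, h(0.9) = -1.54100
x2 = 0.90000 − (-1.54100)·(0.90000 − 1.30000) / (-1.54100 − 1.00700) = 0.90000 − (0.61640)/(-2.54800) = 1.14192
h(1.14192) = -0.12781
x3 = 1.14192 − (-0.12781)·(1.14192 − 0.90000) / (-0.12781 − (-1.54100)) = 1.14192 − (-0.03092)/(1.41319) = 1.16379
h(1.16379) = 0.01850
x4 = 1.16379 − 0.01850·(1.16379 − 1.14192) / (0.01850 − (-0.12781)) = 1.16379 − (0.00040)/(0.14631) = 1.16103
h(1.16103) = -0.00018
x5 = 1.16103 − (-0.00018)·(1.16103 − 1.16379) / (-0.00018 − 0.01850) = 1.16103 − (0.00000)/(-0.01868) = 1.16105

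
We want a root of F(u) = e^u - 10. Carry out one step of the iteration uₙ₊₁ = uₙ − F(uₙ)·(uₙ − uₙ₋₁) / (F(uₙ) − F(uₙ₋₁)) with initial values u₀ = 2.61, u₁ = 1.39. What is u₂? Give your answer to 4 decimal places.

2.1519

F(2.61) = 3.599051, F(1.39) = -5.985150
u₂ = 1.390000 − (-5.985150)·(1.390000 − 2.610000) / (-5.985150 − 3.599051) = 1.390000 − (7.301883)/(-9.584201) = 2.151867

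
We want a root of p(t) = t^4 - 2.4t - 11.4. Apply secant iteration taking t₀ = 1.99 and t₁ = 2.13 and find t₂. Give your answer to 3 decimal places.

p(1.99) = -0.49361, p(2.13) = 4.07146
t₂ = 2.13000 − 4.07146·(2.13000 − 1.99000) / (4.07146 − (-0.49361)) = 2.13000 − (0.57000)/(4.56507) = 2.00514

2.005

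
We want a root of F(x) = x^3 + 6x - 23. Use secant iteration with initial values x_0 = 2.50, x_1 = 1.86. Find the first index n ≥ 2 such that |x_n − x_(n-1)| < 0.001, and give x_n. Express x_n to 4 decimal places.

F(2.50) = 7.625000, F(1.86) = -5.405144
x_2 = 1.860000 − (-5.405144)·(-0.640000)/(-13.030144) = 2.125484;  |Δ| = 0.265484
F(2.125484) = -0.644839
x_3 = 2.125484 − (-0.644839)·(0.265484)/(4.760305) = 2.161447;  |Δ| = 0.035963
F(2.161447) = 0.066638
x_4 = 2.161447 − 0.066638·(0.035963)/(0.711477) = 2.158078;  |Δ| = 0.003368
F(2.158078) = -0.000708
x_5 = 2.158078 − (-0.000708)·(-0.003368)/(-0.067346) = 2.158114;  |Δ| = 0.000035
|x_5 − x_4| = 0.000035 < 0.001

n = 5, x_n = 2.1581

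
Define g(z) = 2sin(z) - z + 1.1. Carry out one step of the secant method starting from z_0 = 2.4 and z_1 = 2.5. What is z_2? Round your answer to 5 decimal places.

2.42005

g(2.4) = 0.0509264, g(2.5) = -0.2030557
z_2 = 2.5000000 − (-0.2030557)·(2.5000000 − 2.4000000) / (-0.2030557 − 0.0509264) = 2.5000000 − (-0.0203056)/(-0.2539821) = 2.4200512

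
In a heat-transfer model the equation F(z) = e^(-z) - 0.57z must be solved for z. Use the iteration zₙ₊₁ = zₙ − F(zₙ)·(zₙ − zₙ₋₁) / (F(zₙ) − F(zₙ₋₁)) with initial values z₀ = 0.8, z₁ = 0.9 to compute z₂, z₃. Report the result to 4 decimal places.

0.7933, 0.7935

F(0.8) = -0.006671, F(0.9) = -0.106430
z₂ = 0.900000 − (-0.106430)·(0.900000 − 0.800000) / (-0.106430 − (-0.006671)) = 0.900000 − (-0.010643)/(-0.099759) = 0.793313
F(0.793313) = 0.000155
z₃ = 0.793313 − 0.000155·(0.793313 − 0.900000) / (0.000155 − (-0.106430)) = 0.793313 − (-0.000017)/(0.106586) = 0.793468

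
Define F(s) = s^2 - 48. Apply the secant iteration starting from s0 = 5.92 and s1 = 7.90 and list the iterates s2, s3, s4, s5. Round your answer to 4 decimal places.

F(5.92) = -12.953600, F(7.90) = 14.410000
s2 = 7.900000 − 14.410000·(7.900000 − 5.920000) / (14.410000 − (-12.953600)) = 7.900000 − (28.531800)/(27.363600) = 6.857308
F(6.857308) = -0.977324
s3 = 6.857308 − (-0.977324)·(6.857308 − 7.900000) / (-0.977324 − 14.410000) = 6.857308 − (1.019047)/(-15.387324) = 6.923535
F(6.923535) = -0.064668
s4 = 6.923535 − (-0.064668)·(6.923535 − 6.857308) / (-0.064668 − (-0.977324)) = 6.923535 − (-0.004283)/(0.912656) = 6.928227
F(6.928227) = 0.000333
s5 = 6.928227 − 0.000333·(6.928227 − 6.923535) / (0.000333 − (-0.064668)) = 6.928227 − (0.000002)/(0.065001) = 6.928203

6.8573, 6.9235, 6.9282, 6.9282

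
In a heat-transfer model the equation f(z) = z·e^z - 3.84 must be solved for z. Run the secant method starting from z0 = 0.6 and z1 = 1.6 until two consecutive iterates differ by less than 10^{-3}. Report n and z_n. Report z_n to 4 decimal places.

n = 6, z_n = 1.1800

f(0.6) = -2.746729, f(1.6) = 4.084852
z2 = 1.600000 − 4.084852·(1.000000)/(6.831581) = 1.002063;  |Δ| = 0.597937
f(1.002063) = -1.110483
z3 = 1.002063 − (-1.110483)·(-0.597937)/(-5.195335) = 1.129870;  |Δ| = 0.127807
f(1.129870) = -0.342765
z4 = 1.129870 − (-0.342765)·(0.127807)/(0.767718) = 1.186932;  |Δ| = 0.057062
f(1.186932) = 0.049592
z5 = 1.186932 − 0.049592·(0.057062)/(0.392356) = 1.179720;  |Δ| = 0.007212
f(1.179720) = -0.001826
z6 = 1.179720 − (-0.001826)·(-0.007212)/(-0.051417) = 1.179976;  |Δ| = 0.000256
|z6 − z5| = 0.000256 < 10^{-3}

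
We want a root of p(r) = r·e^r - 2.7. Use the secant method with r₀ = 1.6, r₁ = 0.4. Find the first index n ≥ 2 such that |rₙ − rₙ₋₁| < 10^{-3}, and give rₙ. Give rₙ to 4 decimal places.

n = 7, rₙ = 0.9966

p(1.6) = 5.224852, p(0.4) = -2.103270
r₂ = 0.400000 − (-2.103270)·(-1.200000)/(-7.328122) = 0.744416;  |Δ| = 0.344416
p(0.744416) = -1.132846
r₃ = 0.744416 − (-1.132846)·(0.344416)/(0.970424) = 1.146478;  |Δ| = 0.402062
p(1.146478) = 0.908069
r₄ = 1.146478 − 0.908069·(0.402062)/(2.040915) = 0.967588;  |Δ| = 0.178890
p(0.967588) = -0.153707
r₅ = 0.967588 − (-0.153707)·(-0.178890)/(-1.061776) = 0.993485;  |Δ| = 0.025897
p(0.993485) = -0.016967
r₆ = 0.993485 − (-0.016967)·(0.025897)/(0.136740) = 0.996698;  |Δ| = 0.003213
p(0.996698) = 0.000374
r₇ = 0.996698 − 0.000374·(0.003213)/(0.017341) = 0.996629;  |Δ| = 0.000069
|r₇ − r₆| = 0.000069 < 10^{-3}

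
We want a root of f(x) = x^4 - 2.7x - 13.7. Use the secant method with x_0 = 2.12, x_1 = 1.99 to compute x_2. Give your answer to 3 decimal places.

f(2.12) = 0.77563, f(1.99) = -3.39061
x_2 = 1.99000 − (-3.39061)·(1.99000 − 2.12000) / (-3.39061 − 0.77563) = 1.99000 − (0.44078)/(-4.16624) = 2.09580

2.096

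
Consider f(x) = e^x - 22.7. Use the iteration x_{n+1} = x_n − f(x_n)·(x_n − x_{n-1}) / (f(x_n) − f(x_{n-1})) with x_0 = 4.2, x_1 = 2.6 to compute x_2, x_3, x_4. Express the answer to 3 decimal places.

2.878, 3.195, 3.113

f(4.2) = 43.98633, f(2.6) = -9.23626
x_2 = 2.60000 − (-9.23626)·(2.60000 − 4.20000) / (-9.23626 − 43.98633) = 2.60000 − (14.77802)/(-53.22259) = 2.87766
f(2.87766) = -4.92729
x_3 = 2.87766 − (-4.92729)·(2.87766 − 2.60000) / (-4.92729 − (-9.23626)) = 2.87766 − (-1.36813)/(4.30898) = 3.19517
f(3.19517) = 1.71437
x_4 = 3.19517 − 1.71437·(3.19517 − 2.87766) / (1.71437 − (-4.92729)) = 3.19517 − (0.54432)/(6.64165) = 3.11322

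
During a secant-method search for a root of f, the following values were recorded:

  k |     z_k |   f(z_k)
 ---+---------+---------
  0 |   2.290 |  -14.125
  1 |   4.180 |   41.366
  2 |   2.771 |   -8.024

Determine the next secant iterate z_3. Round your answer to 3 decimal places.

z_3 = 2.771 − (-8.024)·(2.771 − 4.180) / (-8.024 − 41.366)
   = 2.771 − (11.30582)/(-49.39000) = 2.99991

3.000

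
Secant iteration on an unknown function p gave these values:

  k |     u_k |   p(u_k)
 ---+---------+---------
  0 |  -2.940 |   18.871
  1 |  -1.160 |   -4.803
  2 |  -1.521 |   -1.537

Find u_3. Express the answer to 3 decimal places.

u_3 = -1.521 − (-1.537)·(-1.521 − (-1.160)) / (-1.537 − (-4.803))
   = -1.521 − (0.55486)/(3.26600) = -1.69089

-1.691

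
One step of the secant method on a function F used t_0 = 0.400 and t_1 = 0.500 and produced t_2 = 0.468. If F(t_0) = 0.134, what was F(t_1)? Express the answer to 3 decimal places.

-0.063

The secant line through (0.400, 0.134) and (0.500, F(t_1)) crosses zero at t_2 = 0.468.
So (0.400, 0.134), (0.500, F(t_1)), (0.468, 0) are collinear:
F(t_1) = 0.134 · (0.500 − 0.468) / (0.400 − 0.468) = 0.134 · (0.03200)/(-0.06800) = -0.06306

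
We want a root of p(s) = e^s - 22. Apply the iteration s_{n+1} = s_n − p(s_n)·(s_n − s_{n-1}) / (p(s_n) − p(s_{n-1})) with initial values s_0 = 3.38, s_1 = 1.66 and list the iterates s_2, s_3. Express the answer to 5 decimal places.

p(3.38) = 7.3707711, p(1.66) = -16.7406892
s_2 = 1.6600000 − (-16.7406892)·(1.6600000 − 3.3800000) / (-16.7406892 − 7.3707711) = 1.6600000 − (28.7939853)/(-24.1114603) = 2.8542033
p(2.8542033) = -4.6393995
s_3 = 2.8542033 − (-4.6393995)·(2.8542033 − 1.6600000) / (-4.6393995 − (-16.7406892)) = 2.8542033 − (-5.5403862)/(12.1012896) = 3.3120377

2.85420, 3.31204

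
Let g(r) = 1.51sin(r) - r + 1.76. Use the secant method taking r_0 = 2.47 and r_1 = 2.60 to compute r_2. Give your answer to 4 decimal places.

g(2.47) = 0.229573, g(2.60) = -0.061593
r_2 = 2.600000 − (-0.061593)·(2.600000 − 2.470000) / (-0.061593 − 0.229573) = 2.600000 − (-0.008007)/(-0.291166) = 2.572500

2.5725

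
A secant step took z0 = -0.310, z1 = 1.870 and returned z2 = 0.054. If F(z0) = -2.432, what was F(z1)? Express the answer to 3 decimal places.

The secant line through (-0.310, -2.432) and (1.870, F(z1)) crosses zero at z2 = 0.054.
So (-0.310, -2.432), (1.870, F(z1)), (0.054, 0) are collinear:
F(z1) = -2.432 · (1.870 − 0.054) / (-0.310 − 0.054) = -2.432 · (1.81600)/(-0.36400) = 12.13327

12.133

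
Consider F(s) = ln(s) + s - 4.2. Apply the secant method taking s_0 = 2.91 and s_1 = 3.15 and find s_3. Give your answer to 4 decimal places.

3.0763

F(2.91) = -0.221847, F(3.15) = 0.097402
s_2 = 3.150000 − 0.097402·(3.150000 − 2.910000) / (0.097402 − (-0.221847)) = 3.150000 − (0.023377)/(0.319249) = 3.076776
F(3.076776) = 0.000659
s_3 = 3.076776 − 0.000659·(3.076776 − 3.150000) / (0.000659 − 0.097402) = 3.076776 − (-0.000048)/(-0.096744) = 3.076278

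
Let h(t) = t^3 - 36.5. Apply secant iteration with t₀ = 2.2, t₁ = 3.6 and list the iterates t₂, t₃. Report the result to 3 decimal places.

h(2.2) = -25.85200, h(3.6) = 10.15600
t₂ = 3.60000 − 10.15600·(3.60000 − 2.20000) / (10.15600 − (-25.85200)) = 3.60000 − (14.21840)/(36.00800) = 3.20513
h(3.20513) = -3.57409
t₃ = 3.20513 − (-3.57409)·(3.20513 − 3.60000) / (-3.57409 − 10.15600) = 3.20513 − (1.41129)/(-13.73009) = 3.30792

3.205, 3.308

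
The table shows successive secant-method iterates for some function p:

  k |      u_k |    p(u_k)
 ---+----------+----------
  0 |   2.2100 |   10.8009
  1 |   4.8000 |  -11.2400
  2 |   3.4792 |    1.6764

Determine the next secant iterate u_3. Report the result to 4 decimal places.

u_3 = 3.4792 − 1.6764·(3.4792 − 4.8000) / (1.6764 − (-11.2400))
   = 3.4792 − (-2.214189)/(12.916400) = 3.650625

3.6506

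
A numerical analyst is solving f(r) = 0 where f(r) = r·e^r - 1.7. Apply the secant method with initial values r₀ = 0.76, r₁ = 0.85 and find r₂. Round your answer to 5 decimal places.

f(0.76) = -0.0749101, f(0.85) = 0.2886998
r₂ = 0.8500000 − 0.2886998·(0.8500000 − 0.7600000) / (0.2886998 − (-0.0749101)) = 0.8500000 − (0.0259830)/(0.3636099) = 0.7785416

0.77854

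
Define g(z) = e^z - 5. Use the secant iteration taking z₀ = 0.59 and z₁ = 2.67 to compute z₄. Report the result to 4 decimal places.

g(0.59) = -3.196012, g(2.67) = 9.439969
z₂ = 2.670000 − 9.439969·(2.670000 − 0.590000) / (9.439969 − (-3.196012)) = 2.670000 − (19.635136)/(12.635981) = 1.116093
g(1.116093) = -1.947096
z₃ = 1.116093 − (-1.947096)·(1.116093 − 2.670000) / (-1.947096 − 9.439969) = 1.116093 − (3.025606)/(-11.387065) = 1.381799
g(1.381799) = -1.017942
z₄ = 1.381799 − (-1.017942)·(1.381799 − 1.116093) / (-1.017942 − (-1.947096)) = 1.381799 − (-0.270473)/(0.929154) = 1.672895

1.6729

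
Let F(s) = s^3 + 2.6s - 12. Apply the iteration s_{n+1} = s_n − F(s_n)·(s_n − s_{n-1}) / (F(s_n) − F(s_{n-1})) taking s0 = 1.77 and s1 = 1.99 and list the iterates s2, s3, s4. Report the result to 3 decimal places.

1.910, 1.915, 1.915

F(1.77) = -1.85277, F(1.99) = 1.05460
s2 = 1.99000 − 1.05460·(1.99000 − 1.77000) / (1.05460 − (-1.85277)) = 1.99000 − (0.23201)/(2.90737) = 1.91020
F(1.91020) = -0.06344
s3 = 1.91020 − (-0.06344)·(1.91020 − 1.99000) / (-0.06344 − 1.05460) = 1.91020 − (0.00506)/(-1.11804) = 1.91473
F(1.91473) = -0.00198
s4 = 1.91473 − (-0.00198)·(1.91473 − 1.91020) / (-0.00198 − (-0.06344)) = 1.91473 − (-0.00001)/(0.06146) = 1.91487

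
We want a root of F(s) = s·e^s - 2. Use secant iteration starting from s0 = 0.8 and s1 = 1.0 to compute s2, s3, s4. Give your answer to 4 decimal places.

0.8468, 0.8520, 0.8526

F(0.8) = -0.219567, F(1.0) = 0.718282
s2 = 1.000000 − 0.718282·(1.000000 − 0.800000) / (0.718282 − (-0.219567)) = 1.000000 − (0.143656)/(0.937849) = 0.846824
F(0.846824) = -0.025015
s3 = 0.846824 − (-0.025015)·(0.846824 − 1.000000) / (-0.025015 − 0.718282) = 0.846824 − (0.003832)/(-0.743297) = 0.851979
F(0.851979) = -0.002723
s4 = 0.851979 − (-0.002723)·(0.851979 − 0.846824) / (-0.002723 − (-0.025015)) = 0.851979 − (-0.000014)/(0.022292) = 0.852608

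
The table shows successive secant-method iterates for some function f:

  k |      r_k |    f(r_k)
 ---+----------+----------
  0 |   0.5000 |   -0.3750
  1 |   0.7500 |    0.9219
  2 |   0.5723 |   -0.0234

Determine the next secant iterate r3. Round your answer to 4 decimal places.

0.5767

r3 = 0.5723 − (-0.0234)·(0.5723 − 0.7500) / (-0.0234 − 0.9219)
   = 0.5723 − (0.004158)/(-0.945300) = 0.576699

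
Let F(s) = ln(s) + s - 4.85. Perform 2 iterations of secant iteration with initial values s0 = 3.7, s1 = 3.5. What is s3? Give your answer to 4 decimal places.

3.5758

F(3.7) = 0.158333, F(3.5) = -0.097237
s2 = 3.500000 − (-0.097237)·(3.500000 − 3.700000) / (-0.097237 − 0.158333) = 3.500000 − (0.019447)/(-0.255570) = 3.576094
F(3.576094) = 0.000366
s3 = 3.576094 − 0.000366·(3.576094 − 3.500000) / (0.000366 − (-0.097237)) = 3.576094 − (0.000028)/(0.097603) = 3.575809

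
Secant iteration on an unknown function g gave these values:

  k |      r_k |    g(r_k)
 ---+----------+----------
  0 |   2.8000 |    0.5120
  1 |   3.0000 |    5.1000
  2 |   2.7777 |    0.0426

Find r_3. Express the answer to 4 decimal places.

2.7758

r_3 = 2.7777 − 0.0426·(2.7777 − 3.0000) / (0.0426 − 5.1000)
   = 2.7777 − (-0.009470)/(-5.057400) = 2.775828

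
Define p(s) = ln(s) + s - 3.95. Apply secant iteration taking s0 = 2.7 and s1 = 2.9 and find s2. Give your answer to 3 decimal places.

2.889

p(2.7) = -0.25675, p(2.9) = 0.01471
s2 = 2.90000 − 0.01471·(2.90000 − 2.70000) / (0.01471 − (-0.25675)) = 2.90000 − (0.00294)/(0.27146) = 2.88916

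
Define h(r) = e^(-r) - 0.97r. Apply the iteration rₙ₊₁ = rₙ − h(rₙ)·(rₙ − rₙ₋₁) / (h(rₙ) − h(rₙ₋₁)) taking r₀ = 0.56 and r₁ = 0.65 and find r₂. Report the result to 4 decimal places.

h(0.56) = 0.028009, h(0.65) = -0.108454
r₂ = 0.650000 − (-0.108454)·(0.650000 − 0.560000) / (-0.108454 − 0.028009) = 0.650000 − (-0.009761)/(-0.136463) = 0.578472

0.5785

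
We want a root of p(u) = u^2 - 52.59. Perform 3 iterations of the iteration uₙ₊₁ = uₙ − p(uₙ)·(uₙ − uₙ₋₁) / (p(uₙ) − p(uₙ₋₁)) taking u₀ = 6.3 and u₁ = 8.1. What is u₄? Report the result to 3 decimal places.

7.252

p(6.3) = -12.90000, p(8.1) = 13.02000
u₂ = 8.10000 − 13.02000·(8.10000 − 6.30000) / (13.02000 − (-12.90000)) = 8.10000 − (23.43600)/(25.92000) = 7.19583
p(7.19583) = -0.80998
u₃ = 7.19583 − (-0.80998)·(7.19583 − 8.10000) / (-0.80998 − 13.02000) = 7.19583 − (0.73236)/(-13.82998) = 7.24879
p(7.24879) = -0.04508
u₄ = 7.24879 − (-0.04508)·(7.24879 − 7.19583) / (-0.04508 − (-0.80998)) = 7.24879 − (-0.00239)/(0.76491) = 7.25191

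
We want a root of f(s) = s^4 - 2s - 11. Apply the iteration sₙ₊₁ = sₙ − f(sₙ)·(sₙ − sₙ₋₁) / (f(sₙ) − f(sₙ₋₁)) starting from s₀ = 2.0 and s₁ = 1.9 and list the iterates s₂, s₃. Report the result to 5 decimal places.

1.96387, 1.96584

f(2.0) = 1.0000000, f(1.9) = -1.7679000
s₂ = 1.9000000 − (-1.7679000)·(1.9000000 − 2.0000000) / (-1.7679000 − 1.0000000) = 1.9000000 − (0.1767900)/(-2.7679000) = 1.9638715
f(1.9638715) = -0.0529033
s₃ = 1.9638715 − (-0.0529033)·(1.9638715 − 1.9000000) / (-0.0529033 − (-1.7679000)) = 1.9638715 − (-0.0033790)/(1.7149967) = 1.9658418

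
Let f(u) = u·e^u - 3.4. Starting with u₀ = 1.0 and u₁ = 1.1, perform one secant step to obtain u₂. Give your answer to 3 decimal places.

f(1.0) = -0.68172, f(1.1) = -0.09542
u₂ = 1.10000 − (-0.09542)·(1.10000 − 1.00000) / (-0.09542 − (-0.68172)) = 1.10000 − (-0.00954)/(0.58630) = 1.11627

1.116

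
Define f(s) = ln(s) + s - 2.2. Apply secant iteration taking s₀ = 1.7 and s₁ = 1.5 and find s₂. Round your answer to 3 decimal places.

1.681

f(1.7) = 0.03063, f(1.5) = -0.29453
s₂ = 1.50000 − (-0.29453)·(1.50000 − 1.70000) / (-0.29453 − 0.03063) = 1.50000 − (0.05891)/(-0.32516) = 1.68116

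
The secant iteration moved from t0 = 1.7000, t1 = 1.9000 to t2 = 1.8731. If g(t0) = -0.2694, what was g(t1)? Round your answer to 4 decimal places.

The secant line through (1.7000, -0.2694) and (1.9000, g(t1)) crosses zero at t2 = 1.8731.
So (1.7000, -0.2694), (1.9000, g(t1)), (1.8731, 0) are collinear:
g(t1) = -0.2694 · (1.9000 − 1.8731) / (1.7000 − 1.8731) = -0.2694 · (0.026900)/(-0.173100) = 0.041865

0.0419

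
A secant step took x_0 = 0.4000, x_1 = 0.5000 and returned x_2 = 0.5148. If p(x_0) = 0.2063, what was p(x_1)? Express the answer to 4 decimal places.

0.0266

The secant line through (0.4000, 0.2063) and (0.5000, p(x_1)) crosses zero at x_2 = 0.5148.
So (0.4000, 0.2063), (0.5000, p(x_1)), (0.5148, 0) are collinear:
p(x_1) = 0.2063 · (0.5000 − 0.5148) / (0.4000 − 0.5148) = 0.2063 · (-0.014800)/(-0.114800) = 0.026596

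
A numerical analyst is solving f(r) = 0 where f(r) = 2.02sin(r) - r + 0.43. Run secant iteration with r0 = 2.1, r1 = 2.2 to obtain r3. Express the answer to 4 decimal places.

2.1359

f(2.1) = 0.073683, f(2.2) = -0.136837
r2 = 2.200000 − (-0.136837)·(2.200000 − 2.100000) / (-0.136837 − 0.073683) = 2.200000 − (-0.013684)/(-0.210520) = 2.135000
f(2.135000) = 0.001929
r3 = 2.135000 − 0.001929·(2.135000 − 2.200000) / (0.001929 − (-0.136837)) = 2.135000 − (-0.000125)/(0.138766) = 2.135904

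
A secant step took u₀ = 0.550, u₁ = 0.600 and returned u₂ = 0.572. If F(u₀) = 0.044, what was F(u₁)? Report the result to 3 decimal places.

-0.056

The secant line through (0.550, 0.044) and (0.600, F(u₁)) crosses zero at u₂ = 0.572.
So (0.550, 0.044), (0.600, F(u₁)), (0.572, 0) are collinear:
F(u₁) = 0.044 · (0.600 − 0.572) / (0.550 − 0.572) = 0.044 · (0.02800)/(-0.02200) = -0.05600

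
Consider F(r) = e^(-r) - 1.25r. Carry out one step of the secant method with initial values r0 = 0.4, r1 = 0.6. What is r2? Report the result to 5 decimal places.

0.49169

F(0.4) = 0.1703200, F(0.6) = -0.2011884
r2 = 0.6000000 − (-0.2011884)·(0.6000000 − 0.4000000) / (-0.2011884 − 0.1703200) = 0.6000000 − (-0.0402377)/(-0.3715084) = 0.4916911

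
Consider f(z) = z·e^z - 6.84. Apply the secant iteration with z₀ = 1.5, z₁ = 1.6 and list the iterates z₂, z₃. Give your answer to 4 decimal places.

1.5098, 1.5104

f(1.5) = -0.117466, f(1.6) = 1.084852
z₂ = 1.600000 − 1.084852·(1.600000 − 1.500000) / (1.084852 − (-0.117466)) = 1.600000 − (0.108485)/(1.202318) = 1.509770
f(1.509770) = -0.007249
z₃ = 1.509770 − (-0.007249)·(1.509770 − 1.600000) / (-0.007249 − 1.084852) = 1.509770 − (0.000654)/(-1.092101) = 1.510369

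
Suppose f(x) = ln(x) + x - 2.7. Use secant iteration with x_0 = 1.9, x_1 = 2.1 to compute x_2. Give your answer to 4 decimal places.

f(1.9) = -0.158146, f(2.1) = 0.141937
x_2 = 2.100000 − 0.141937·(2.100000 − 1.900000) / (0.141937 − (-0.158146)) = 2.100000 − (0.028387)/(0.300083) = 2.005401

2.0054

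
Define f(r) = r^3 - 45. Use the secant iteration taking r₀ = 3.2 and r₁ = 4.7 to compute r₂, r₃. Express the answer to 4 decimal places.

3.4582, 3.5306

f(3.2) = -12.232000, f(4.7) = 58.823000
r₂ = 4.700000 − 58.823000·(4.700000 − 3.200000) / (58.823000 − (-12.232000)) = 4.700000 − (88.234500)/(71.055000) = 3.458223
f(3.458223) = -3.642070
r₃ = 3.458223 − (-3.642070)·(3.458223 − 4.700000) / (-3.642070 − 58.823000) = 3.458223 − (4.522640)/(-62.465070) = 3.530625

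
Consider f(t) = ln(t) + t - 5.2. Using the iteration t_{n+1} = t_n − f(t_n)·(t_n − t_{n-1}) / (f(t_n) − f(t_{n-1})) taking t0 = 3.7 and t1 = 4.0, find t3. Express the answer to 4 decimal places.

3.8515

f(3.7) = -0.191667, f(4.0) = 0.186294
t2 = 4.000000 − 0.186294·(4.000000 − 3.700000) / (0.186294 − (-0.191667)) = 4.000000 − (0.055888)/(0.377962) = 3.852132
f(3.852132) = 0.000759
t3 = 3.852132 − 0.000759·(3.852132 − 4.000000) / (0.000759 − 0.186294) = 3.852132 − (-0.000112)/(-0.185535) = 3.851527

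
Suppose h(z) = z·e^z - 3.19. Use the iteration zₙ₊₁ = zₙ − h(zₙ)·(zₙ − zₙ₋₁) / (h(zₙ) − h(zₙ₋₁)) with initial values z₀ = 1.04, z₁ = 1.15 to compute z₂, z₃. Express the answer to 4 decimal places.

1.0795, 1.0815

h(1.04) = -0.247614, h(1.15) = 0.441922
z₂ = 1.150000 − 0.441922·(1.150000 − 1.040000) / (0.441922 − (-0.247614)) = 1.150000 − (0.048611)/(0.689536) = 1.079501
h(1.079501) = -0.012799
z₃ = 1.079501 − (-0.012799)·(1.079501 − 1.150000) / (-0.012799 − 0.441922) = 1.079501 − (0.000902)/(-0.454721) = 1.081486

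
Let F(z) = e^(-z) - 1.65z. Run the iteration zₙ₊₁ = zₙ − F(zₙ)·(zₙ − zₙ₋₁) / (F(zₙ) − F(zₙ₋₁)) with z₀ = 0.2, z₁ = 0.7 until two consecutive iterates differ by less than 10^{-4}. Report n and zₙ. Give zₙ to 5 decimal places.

n = 5, zₙ = 0.40445

F(0.2) = 0.4887308, F(0.7) = -0.6584147
z₂ = 0.7000000 − (-0.6584147)·(0.5000000)/(-1.1471454) = 0.4130204;  |Δ| = 0.2869796
F(0.4130204) = -0.0198349
z₃ = 0.4130204 − (-0.0198349)·(-0.2869796)/(0.6385798) = 0.4041066;  |Δ| = 0.0089138
F(0.4041066) = 0.0007972
z₄ = 0.4041066 − 0.0007972·(-0.0089138)/(0.0206320) = 0.4044510;  |Δ| = 0.0003444
F(0.4044510) = -0.0000010
z₅ = 0.4044510 − (-0.0000010)·(0.0003444)/(-0.0007982) = 0.4044505;  |Δ| = 0.0000004
|z₅ − z₄| = 0.0000004 < 10^{-4}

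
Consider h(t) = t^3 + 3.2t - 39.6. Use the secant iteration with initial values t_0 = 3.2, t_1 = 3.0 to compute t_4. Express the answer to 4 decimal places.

3.0965

h(3.2) = 3.408000, h(3.0) = -3.000000
t_2 = 3.000000 − (-3.000000)·(3.000000 − 3.200000) / (-3.000000 − 3.408000) = 3.000000 − (0.600000)/(-6.408000) = 3.093633
h(3.093633) = -0.092560
t_3 = 3.093633 − (-0.092560)·(3.093633 − 3.000000) / (-0.092560 − (-3.000000)) = 3.093633 − (-0.008667)/(2.907440) = 3.096614
h(3.096614) = 0.002647
t_4 = 3.096614 − 0.002647·(3.096614 − 3.093633) / (0.002647 − (-0.092560)) = 3.096614 − (0.000008)/(0.095206) = 3.096531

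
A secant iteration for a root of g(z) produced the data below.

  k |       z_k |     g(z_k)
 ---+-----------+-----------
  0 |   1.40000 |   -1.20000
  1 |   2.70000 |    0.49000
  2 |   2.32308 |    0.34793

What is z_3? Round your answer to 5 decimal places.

1.40000

z_3 = 2.32308 − 0.34793·(2.32308 − 2.70000) / (0.34793 − 0.49000)
   = 2.32308 − (-0.1311418)/(-0.1420700) = 1.4000014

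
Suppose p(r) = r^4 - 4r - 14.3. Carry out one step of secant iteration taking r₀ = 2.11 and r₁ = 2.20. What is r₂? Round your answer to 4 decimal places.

2.1910

p(2.11) = -2.918806, p(2.20) = 0.325600
r₂ = 2.200000 − 0.325600·(2.200000 − 2.110000) / (0.325600 − (-2.918806)) = 2.200000 − (0.029304)/(3.244406) = 2.190968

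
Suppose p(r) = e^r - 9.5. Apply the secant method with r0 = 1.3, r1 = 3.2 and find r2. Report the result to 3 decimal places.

p(1.3) = -5.83070, p(3.2) = 15.03253
r2 = 3.20000 − 15.03253·(3.20000 − 1.30000) / (15.03253 − (-5.83070)) = 3.20000 − (28.56181)/(20.86323) = 1.83100

1.831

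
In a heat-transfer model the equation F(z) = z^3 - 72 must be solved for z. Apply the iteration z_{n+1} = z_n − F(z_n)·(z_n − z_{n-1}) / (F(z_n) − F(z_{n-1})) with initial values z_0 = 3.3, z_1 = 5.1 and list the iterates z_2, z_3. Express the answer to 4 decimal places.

F(3.3) = -36.063000, F(5.1) = 60.651000
z_2 = 5.100000 − 60.651000·(5.100000 − 3.300000) / (60.651000 − (-36.063000)) = 5.100000 − (109.171800)/(96.714000) = 3.971189
F(3.971189) = -9.372978
z_3 = 3.971189 − (-9.372978)·(3.971189 − 5.100000) / (-9.372978 − 60.651000) = 3.971189 − (10.580318)/(-70.023978) = 4.122285

3.9712, 4.1223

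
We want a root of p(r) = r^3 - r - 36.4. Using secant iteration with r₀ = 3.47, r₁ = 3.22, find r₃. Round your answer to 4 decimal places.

p(3.47) = 1.911923, p(3.22) = -6.233752
r₂ = 3.220000 − (-6.233752)·(3.220000 − 3.470000) / (-6.233752 − 1.911923) = 3.220000 − (1.558438)/(-8.145675) = 3.411321
p(3.411321) = -0.113403
r₃ = 3.411321 − (-0.113403)·(3.411321 − 3.220000) / (-0.113403 − (-6.233752)) = 3.411321 − (-0.021696)/(6.120349) = 3.414866

3.4149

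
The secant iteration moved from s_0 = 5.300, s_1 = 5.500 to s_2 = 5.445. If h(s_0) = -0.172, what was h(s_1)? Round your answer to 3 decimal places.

0.065

The secant line through (5.300, -0.172) and (5.500, h(s_1)) crosses zero at s_2 = 5.445.
So (5.300, -0.172), (5.500, h(s_1)), (5.445, 0) are collinear:
h(s_1) = -0.172 · (5.500 − 5.445) / (5.300 − 5.445) = -0.172 · (0.05500)/(-0.14500) = 0.06524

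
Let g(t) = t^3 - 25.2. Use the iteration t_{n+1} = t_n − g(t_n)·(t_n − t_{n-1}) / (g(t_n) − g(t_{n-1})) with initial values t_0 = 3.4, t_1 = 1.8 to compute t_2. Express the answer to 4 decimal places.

2.7258

g(3.4) = 14.104000, g(1.8) = -19.368000
t_2 = 1.800000 − (-19.368000)·(1.800000 − 3.400000) / (-19.368000 − 14.104000) = 1.800000 − (30.988800)/(-33.472000) = 2.725813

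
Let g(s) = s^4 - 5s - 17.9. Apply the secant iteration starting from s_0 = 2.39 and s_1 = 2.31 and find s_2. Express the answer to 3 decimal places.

g(2.39) = 2.77809, g(2.31) = -0.97604
s_2 = 2.31000 − (-0.97604)·(2.31000 − 2.39000) / (-0.97604 − 2.77809) = 2.31000 − (0.07808)/(-3.75412) = 2.33080

2.331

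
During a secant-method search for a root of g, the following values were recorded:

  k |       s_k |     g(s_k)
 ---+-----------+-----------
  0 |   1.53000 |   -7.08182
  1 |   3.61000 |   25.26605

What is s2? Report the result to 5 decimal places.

1.98537

s2 = 3.61000 − 25.26605·(3.61000 − 1.53000) / (25.26605 − (-7.08182))
   = 3.61000 − (52.5533840)/(32.3478700) = 1.9853680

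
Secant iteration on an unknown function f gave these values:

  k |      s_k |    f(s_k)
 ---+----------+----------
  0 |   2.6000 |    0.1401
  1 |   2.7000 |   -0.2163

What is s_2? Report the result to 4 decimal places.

s_2 = 2.7000 − (-0.2163)·(2.7000 − 2.6000) / (-0.2163 − 0.1401)
   = 2.7000 − (-0.021630)/(-0.356400) = 2.639310

2.6393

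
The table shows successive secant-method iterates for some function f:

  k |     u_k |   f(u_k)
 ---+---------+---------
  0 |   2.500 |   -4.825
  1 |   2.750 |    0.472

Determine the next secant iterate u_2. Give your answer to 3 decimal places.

2.728

u_2 = 2.750 − 0.472·(2.750 − 2.500) / (0.472 − (-4.825))
   = 2.750 − (0.11800)/(5.29700) = 2.72772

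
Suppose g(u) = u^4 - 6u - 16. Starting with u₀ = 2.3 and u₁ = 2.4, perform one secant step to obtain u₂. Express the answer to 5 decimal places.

g(2.3) = -1.8159000, g(2.4) = 2.7776000
u₂ = 2.4000000 − 2.7776000·(2.4000000 − 2.3000000) / (2.7776000 − (-1.8159000)) = 2.4000000 − (0.2777600)/(4.5935000) = 2.3395319

2.33953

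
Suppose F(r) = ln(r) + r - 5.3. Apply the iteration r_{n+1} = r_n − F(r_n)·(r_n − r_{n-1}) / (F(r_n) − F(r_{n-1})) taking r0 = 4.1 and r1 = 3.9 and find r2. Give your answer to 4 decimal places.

3.9312

F(4.1) = 0.210987, F(3.9) = -0.039023
r2 = 3.900000 − (-0.039023)·(3.900000 − 4.100000) / (-0.039023 − 0.210987) = 3.900000 − (0.007805)/(-0.250010) = 3.931217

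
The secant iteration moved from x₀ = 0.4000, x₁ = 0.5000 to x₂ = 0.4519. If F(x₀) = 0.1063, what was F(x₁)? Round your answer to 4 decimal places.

-0.0985

The secant line through (0.4000, 0.1063) and (0.5000, F(x₁)) crosses zero at x₂ = 0.4519.
So (0.4000, 0.1063), (0.5000, F(x₁)), (0.4519, 0) are collinear:
F(x₁) = 0.1063 · (0.5000 − 0.4519) / (0.4000 − 0.4519) = 0.1063 · (0.048100)/(-0.051900) = -0.098517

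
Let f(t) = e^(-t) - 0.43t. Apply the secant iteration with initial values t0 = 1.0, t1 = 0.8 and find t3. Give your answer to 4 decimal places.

0.9236

f(1.0) = -0.062121, f(0.8) = 0.105329
t2 = 0.800000 − 0.105329·(0.800000 − 1.000000) / (0.105329 − (-0.062121)) = 0.800000 − (-0.021066)/(0.167450) = 0.925804
f(0.925804) = -0.001883
t3 = 0.925804 − (-0.001883)·(0.925804 − 0.800000) / (-0.001883 − 0.105329) = 0.925804 − (-0.000237)/(-0.107212) = 0.923594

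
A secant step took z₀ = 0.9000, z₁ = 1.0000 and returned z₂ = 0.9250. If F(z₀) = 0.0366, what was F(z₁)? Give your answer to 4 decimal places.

The secant line through (0.9000, 0.0366) and (1.0000, F(z₁)) crosses zero at z₂ = 0.9250.
So (0.9000, 0.0366), (1.0000, F(z₁)), (0.9250, 0) are collinear:
F(z₁) = 0.0366 · (1.0000 − 0.9250) / (0.9000 − 0.9250) = 0.0366 · (0.075000)/(-0.025000) = -0.109800

-0.1098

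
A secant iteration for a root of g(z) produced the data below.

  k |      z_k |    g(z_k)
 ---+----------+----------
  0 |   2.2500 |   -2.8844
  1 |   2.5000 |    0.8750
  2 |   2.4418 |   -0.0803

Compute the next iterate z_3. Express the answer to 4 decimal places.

2.4467

z_3 = 2.4418 − (-0.0803)·(2.4418 − 2.5000) / (-0.0803 − 0.8750)
   = 2.4418 − (0.004673)/(-0.955300) = 2.446692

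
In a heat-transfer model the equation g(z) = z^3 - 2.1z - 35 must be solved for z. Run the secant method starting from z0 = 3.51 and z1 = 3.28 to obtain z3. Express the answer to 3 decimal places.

g(3.51) = 0.87255, g(3.28) = -6.60045
z2 = 3.28000 − (-6.60045)·(3.28000 − 3.51000) / (-6.60045 − 0.87255) = 3.28000 − (1.51810)/(-7.47300) = 3.48315
g(3.48315) = -0.05604
z3 = 3.48315 − (-0.05604)·(3.48315 − 3.28000) / (-0.05604 − (-6.60045)) = 3.48315 − (-0.01139)/(6.54440) = 3.48488

3.485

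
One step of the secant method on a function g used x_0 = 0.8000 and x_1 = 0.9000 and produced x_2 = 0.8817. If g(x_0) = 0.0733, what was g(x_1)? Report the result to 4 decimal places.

The secant line through (0.8000, 0.0733) and (0.9000, g(x_1)) crosses zero at x_2 = 0.8817.
So (0.8000, 0.0733), (0.9000, g(x_1)), (0.8817, 0) are collinear:
g(x_1) = 0.0733 · (0.9000 − 0.8817) / (0.8000 − 0.8817) = 0.0733 · (0.018300)/(-0.081700) = -0.016418

-0.0164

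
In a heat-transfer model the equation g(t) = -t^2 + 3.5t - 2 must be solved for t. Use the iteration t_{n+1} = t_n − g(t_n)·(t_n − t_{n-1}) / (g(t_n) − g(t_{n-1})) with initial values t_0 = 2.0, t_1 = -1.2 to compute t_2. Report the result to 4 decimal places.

g(2.0) = 1.000000, g(-1.2) = -7.640000
t_2 = -1.200000 − (-7.640000)·(-1.200000 − 2.000000) / (-7.640000 − 1.000000) = -1.200000 − (24.448000)/(-8.640000) = 1.629630

1.6296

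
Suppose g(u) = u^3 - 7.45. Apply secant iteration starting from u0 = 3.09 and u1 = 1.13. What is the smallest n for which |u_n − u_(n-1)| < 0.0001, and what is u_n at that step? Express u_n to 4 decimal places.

n = 8, u_n = 1.9531

g(3.09) = 22.053629, g(1.13) = -6.007103
u2 = 1.130000 − (-6.007103)·(-1.960000)/(-28.060732) = 1.549587;  |Δ| = 0.419587
g(1.549587) = -3.729100
u3 = 1.549587 − (-3.729100)·(0.419587)/(2.278003) = 2.236453;  |Δ| = 0.686866
g(2.236453) = 3.736115
u4 = 2.236453 − 3.736115·(0.686866)/(7.465215) = 1.892697;  |Δ| = 0.343756
g(1.892697) = -0.669785
u5 = 1.892697 − (-0.669785)·(-0.343756)/(-4.405900) = 1.944955;  |Δ| = 0.052258
g(1.944955) = -0.092527
u6 = 1.944955 − (-0.092527)·(0.052258)/(0.577258) = 1.953331;  |Δ| = 0.008376
g(1.953331) = 0.002941
u7 = 1.953331 − 0.002941·(0.008376)/(0.095468) = 1.953073;  |Δ| = 0.000258
g(1.953073) = -0.000012
u8 = 1.953073 − (-0.000012)·(-0.000258)/(-0.002953) = 1.953074;  |Δ| = 0.000001
|u8 − u7| = 0.000001 < 0.0001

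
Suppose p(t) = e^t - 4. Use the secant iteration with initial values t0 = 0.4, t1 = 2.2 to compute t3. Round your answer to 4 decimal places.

p(0.4) = -2.508175, p(2.2) = 5.025013
t2 = 2.200000 − 5.025013·(2.200000 − 0.400000) / (5.025013 − (-2.508175)) = 2.200000 − (9.045024)/(7.533189) = 0.999310
p(0.999310) = -1.283593
t3 = 0.999310 − (-1.283593)·(0.999310 − 2.200000) / (-1.283593 − 5.025013) = 0.999310 − (1.541197)/(-6.308607) = 1.243611

1.2436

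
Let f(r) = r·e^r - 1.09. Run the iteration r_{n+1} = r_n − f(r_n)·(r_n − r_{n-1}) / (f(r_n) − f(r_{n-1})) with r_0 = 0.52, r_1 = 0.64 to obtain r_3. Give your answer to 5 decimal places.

f(0.52) = -0.2153456, f(0.64) = 0.1237478
r_2 = 0.6400000 − 0.1237478·(0.6400000 − 0.5200000) / (0.1237478 − (-0.2153456)) = 0.6400000 − (0.0148497)/(0.3390934) = 0.5962075
f(0.5962075) = -0.0077512
r_3 = 0.5962075 − (-0.0077512)·(0.5962075 − 0.6400000) / (-0.0077512 − 0.1237478) = 0.5962075 − (0.0003394)/(-0.1314990) = 0.5987889

0.59879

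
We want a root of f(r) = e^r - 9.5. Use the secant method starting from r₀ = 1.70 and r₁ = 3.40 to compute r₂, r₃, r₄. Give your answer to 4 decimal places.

1.9795, 2.1208, 2.2703

f(1.70) = -4.026053, f(3.40) = 20.464100
r₂ = 3.400000 − 20.464100·(3.400000 − 1.700000) / (20.464100 − (-4.026053)) = 3.400000 − (34.788970)/(24.490153) = 1.979471
f(1.979471) = -2.261087
r₃ = 1.979471 − (-2.261087)·(1.979471 − 3.400000) / (-2.261087 − 20.464100) = 1.979471 − (3.211939)/(-22.725187) = 2.120809
f(2.120809) = -1.162117
r₄ = 2.120809 − (-1.162117)·(2.120809 − 1.979471) / (-1.162117 − (-2.261087)) = 2.120809 − (-0.164252)/(1.098970) = 2.270269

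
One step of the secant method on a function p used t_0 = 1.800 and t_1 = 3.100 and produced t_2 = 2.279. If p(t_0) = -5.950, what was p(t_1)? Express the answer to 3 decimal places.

The secant line through (1.800, -5.950) and (3.100, p(t_1)) crosses zero at t_2 = 2.279.
So (1.800, -5.950), (3.100, p(t_1)), (2.279, 0) are collinear:
p(t_1) = -5.950 · (3.100 − 2.279) / (1.800 − 2.279) = -5.950 · (0.82100)/(-0.47900) = 10.19823

10.198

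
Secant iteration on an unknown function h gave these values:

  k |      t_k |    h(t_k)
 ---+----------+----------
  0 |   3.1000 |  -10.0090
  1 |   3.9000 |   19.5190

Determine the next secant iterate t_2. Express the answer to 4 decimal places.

t_2 = 3.9000 − 19.5190·(3.9000 − 3.1000) / (19.5190 − (-10.0090))
   = 3.9000 − (15.615200)/(29.528000) = 3.371173

3.3712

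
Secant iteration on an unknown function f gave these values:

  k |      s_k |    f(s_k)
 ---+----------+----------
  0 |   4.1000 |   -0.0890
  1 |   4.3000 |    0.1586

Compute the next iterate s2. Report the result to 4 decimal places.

s2 = 4.3000 − 0.1586·(4.3000 − 4.1000) / (0.1586 − (-0.0890))
   = 4.3000 − (0.031720)/(0.247600) = 4.171890

4.1719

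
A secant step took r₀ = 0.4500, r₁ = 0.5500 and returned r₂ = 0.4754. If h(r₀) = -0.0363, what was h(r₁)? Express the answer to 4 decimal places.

0.1066

The secant line through (0.4500, -0.0363) and (0.5500, h(r₁)) crosses zero at r₂ = 0.4754.
So (0.4500, -0.0363), (0.5500, h(r₁)), (0.4754, 0) are collinear:
h(r₁) = -0.0363 · (0.5500 − 0.4754) / (0.4500 − 0.4754) = -0.0363 · (0.074600)/(-0.025400) = 0.106613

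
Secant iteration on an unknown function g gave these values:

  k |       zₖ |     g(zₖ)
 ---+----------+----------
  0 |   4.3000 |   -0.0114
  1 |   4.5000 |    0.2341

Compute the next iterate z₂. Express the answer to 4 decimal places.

4.3093

z₂ = 4.5000 − 0.2341·(4.5000 − 4.3000) / (0.2341 − (-0.0114))
   = 4.5000 − (0.046820)/(0.245500) = 4.309287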